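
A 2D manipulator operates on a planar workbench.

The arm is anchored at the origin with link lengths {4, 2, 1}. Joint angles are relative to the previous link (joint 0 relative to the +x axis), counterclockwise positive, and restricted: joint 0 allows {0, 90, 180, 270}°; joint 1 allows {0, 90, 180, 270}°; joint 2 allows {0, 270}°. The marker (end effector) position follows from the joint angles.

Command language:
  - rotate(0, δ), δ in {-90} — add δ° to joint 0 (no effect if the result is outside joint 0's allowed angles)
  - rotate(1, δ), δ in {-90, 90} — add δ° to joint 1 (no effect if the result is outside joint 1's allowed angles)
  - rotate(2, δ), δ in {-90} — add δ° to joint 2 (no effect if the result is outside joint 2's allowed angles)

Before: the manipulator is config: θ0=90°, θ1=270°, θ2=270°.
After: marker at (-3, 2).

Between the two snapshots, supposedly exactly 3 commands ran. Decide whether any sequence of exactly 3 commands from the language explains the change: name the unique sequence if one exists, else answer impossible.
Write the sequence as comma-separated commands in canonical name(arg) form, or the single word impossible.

initial: config: θ0=90°, θ1=270°, θ2=270°
step 1 (rotate(0, -90)): config: θ0=0°, θ1=270°, θ2=270°
step 2 (rotate(0, -90)): config: θ0=270°, θ1=270°, θ2=270°
step 3 (rotate(0, -90)): config: θ0=180°, θ1=270°, θ2=270°
uniquely the one of 64 3-step routes that fits.

rotate(0, -90), rotate(0, -90), rotate(0, -90)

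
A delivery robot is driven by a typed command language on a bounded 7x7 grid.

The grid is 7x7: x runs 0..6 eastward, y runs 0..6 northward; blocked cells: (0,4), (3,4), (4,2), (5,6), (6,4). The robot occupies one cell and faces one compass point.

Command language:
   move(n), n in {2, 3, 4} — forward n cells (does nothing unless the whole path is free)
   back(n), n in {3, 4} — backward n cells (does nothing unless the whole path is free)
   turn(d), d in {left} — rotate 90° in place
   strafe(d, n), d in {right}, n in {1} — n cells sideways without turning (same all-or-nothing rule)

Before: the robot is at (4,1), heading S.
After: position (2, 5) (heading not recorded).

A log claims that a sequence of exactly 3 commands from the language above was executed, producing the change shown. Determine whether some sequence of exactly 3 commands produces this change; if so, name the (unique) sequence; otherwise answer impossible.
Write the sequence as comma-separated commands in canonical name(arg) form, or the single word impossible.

key: order matters: swapping strafe(right, 1) and back(4) lands elsewhere
t0: at (4,1), heading S
1. strafe(right, 1) → at (3,1), heading S
2. strafe(right, 1) → at (2,1), heading S
3. back(4) → at (2,5), heading S
all 343 alternatives checked — unique.

strafe(right, 1), strafe(right, 1), back(4)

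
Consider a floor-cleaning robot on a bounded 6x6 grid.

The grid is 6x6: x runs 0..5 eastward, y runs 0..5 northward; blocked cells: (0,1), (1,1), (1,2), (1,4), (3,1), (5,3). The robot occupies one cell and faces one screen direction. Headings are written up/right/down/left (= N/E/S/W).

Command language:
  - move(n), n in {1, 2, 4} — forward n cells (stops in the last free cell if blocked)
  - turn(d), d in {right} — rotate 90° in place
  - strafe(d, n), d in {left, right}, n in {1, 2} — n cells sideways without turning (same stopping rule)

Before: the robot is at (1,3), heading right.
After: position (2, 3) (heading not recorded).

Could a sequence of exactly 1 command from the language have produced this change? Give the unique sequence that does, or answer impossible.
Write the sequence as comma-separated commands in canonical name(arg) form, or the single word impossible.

begin: at (1,3), heading right
step 1 (move(1)): at (2,3), heading right
all 8 alternatives checked — unique.

move(1)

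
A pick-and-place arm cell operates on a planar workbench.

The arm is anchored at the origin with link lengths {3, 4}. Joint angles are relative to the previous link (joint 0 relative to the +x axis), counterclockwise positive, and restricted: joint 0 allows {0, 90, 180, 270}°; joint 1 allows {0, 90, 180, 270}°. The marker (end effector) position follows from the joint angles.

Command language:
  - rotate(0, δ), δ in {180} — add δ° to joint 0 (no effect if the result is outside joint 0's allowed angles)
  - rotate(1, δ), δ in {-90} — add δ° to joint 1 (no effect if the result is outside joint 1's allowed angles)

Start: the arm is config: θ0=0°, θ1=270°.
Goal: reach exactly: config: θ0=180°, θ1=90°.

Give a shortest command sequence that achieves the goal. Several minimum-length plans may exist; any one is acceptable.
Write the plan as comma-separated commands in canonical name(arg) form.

start: config: θ0=0°, θ1=270°
1. rotate(0, 180) → config: θ0=180°, θ1=270°
2. rotate(1, -90) → config: θ0=180°, θ1=180°
3. rotate(1, -90) → config: θ0=180°, θ1=90°
no 2-step plan works, so 3 is optimal.

rotate(0, 180), rotate(1, -90), rotate(1, -90)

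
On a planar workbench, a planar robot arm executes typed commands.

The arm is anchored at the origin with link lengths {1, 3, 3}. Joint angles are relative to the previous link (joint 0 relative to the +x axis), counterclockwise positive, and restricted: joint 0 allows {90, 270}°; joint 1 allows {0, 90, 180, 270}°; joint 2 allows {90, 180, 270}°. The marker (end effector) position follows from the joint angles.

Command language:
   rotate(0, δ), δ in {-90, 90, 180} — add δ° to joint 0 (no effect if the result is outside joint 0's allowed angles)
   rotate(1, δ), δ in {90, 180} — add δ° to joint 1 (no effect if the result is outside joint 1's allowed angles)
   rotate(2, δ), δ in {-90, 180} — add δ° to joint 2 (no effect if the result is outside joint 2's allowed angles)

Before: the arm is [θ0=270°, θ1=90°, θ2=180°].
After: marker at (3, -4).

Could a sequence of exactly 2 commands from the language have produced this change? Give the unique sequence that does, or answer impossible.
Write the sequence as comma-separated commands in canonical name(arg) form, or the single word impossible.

rotate(2, -90), rotate(2, 180)

key: order matters: swapping rotate(2, -90) and rotate(2, 180) lands elsewhere
initial: [θ0=270°, θ1=90°, θ2=180°]
[1] after rotate(2, -90): [θ0=270°, θ1=90°, θ2=90°]
[2] after rotate(2, 180): [θ0=270°, θ1=90°, θ2=270°]
uniquely the one of 49 2-step routes that fits.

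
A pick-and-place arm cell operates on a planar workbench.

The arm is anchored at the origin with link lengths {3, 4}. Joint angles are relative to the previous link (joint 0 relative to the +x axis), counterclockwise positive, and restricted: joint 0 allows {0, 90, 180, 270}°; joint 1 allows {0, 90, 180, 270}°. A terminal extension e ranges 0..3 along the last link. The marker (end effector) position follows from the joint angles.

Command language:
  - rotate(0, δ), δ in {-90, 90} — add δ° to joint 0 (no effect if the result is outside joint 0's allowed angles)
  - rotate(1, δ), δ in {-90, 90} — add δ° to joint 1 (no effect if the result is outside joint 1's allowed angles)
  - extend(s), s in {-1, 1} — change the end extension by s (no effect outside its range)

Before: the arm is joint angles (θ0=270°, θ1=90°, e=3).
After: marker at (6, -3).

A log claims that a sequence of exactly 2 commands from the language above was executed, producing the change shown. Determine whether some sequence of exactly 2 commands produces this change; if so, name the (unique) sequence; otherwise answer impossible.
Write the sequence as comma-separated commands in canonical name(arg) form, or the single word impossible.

extend(1), extend(-1)

key: order matters: swapping extend(1) and extend(-1) lands elsewhere
t0: joint angles (θ0=270°, θ1=90°, e=3)
t=1 extend(1) ⇒ joint angles (θ0=270°, θ1=90°, e=3)
t=2 extend(-1) ⇒ joint angles (θ0=270°, θ1=90°, e=2)
all 36 alternatives checked — unique.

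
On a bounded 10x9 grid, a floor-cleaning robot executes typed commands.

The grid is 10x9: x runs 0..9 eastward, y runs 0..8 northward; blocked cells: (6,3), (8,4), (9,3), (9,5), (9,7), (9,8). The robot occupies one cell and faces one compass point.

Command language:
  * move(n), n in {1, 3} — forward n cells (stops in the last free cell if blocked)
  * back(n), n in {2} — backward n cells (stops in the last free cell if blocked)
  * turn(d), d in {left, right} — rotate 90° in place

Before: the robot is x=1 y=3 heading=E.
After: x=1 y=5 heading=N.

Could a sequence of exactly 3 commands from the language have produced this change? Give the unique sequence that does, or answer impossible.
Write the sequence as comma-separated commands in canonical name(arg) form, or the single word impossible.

turn(left), move(1), move(1)

key: cell and facing (now N) both changed — the 3 commands mix motion and turning
start: x=1 y=3 heading=E
step 1 (turn(left)): x=1 y=3 heading=N
step 2 (move(1)): x=1 y=4 heading=N
step 3 (move(1)): x=1 y=5 heading=N
no other 3-command option fits: unique.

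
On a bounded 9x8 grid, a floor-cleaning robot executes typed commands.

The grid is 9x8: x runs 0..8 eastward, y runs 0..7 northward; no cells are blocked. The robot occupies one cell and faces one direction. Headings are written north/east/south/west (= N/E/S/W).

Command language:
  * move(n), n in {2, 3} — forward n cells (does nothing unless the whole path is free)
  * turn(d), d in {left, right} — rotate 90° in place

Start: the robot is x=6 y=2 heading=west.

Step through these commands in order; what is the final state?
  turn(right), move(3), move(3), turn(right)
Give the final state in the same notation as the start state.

t0: x=6 y=2 heading=west
1. turn(right) → x=6 y=2 heading=north
2. move(3) → x=6 y=5 heading=north
3. move(3) → x=6 y=5 heading=north
4. turn(right) → x=6 y=5 heading=east

x=6 y=5 heading=east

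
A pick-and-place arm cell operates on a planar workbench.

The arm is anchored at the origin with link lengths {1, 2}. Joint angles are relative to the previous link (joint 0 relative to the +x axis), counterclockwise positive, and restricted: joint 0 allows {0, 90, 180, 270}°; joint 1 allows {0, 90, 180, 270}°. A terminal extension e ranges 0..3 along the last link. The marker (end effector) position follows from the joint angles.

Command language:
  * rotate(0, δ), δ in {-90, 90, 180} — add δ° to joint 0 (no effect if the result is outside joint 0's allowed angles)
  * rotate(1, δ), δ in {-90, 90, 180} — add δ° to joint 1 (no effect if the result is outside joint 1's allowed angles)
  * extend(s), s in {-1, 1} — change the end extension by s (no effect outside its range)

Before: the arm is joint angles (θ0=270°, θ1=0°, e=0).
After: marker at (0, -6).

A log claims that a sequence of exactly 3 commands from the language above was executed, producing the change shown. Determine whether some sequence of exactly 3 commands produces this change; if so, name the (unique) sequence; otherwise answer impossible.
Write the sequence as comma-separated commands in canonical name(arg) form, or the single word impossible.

t0: joint angles (θ0=270°, θ1=0°, e=0)
t=1 extend(1) ⇒ joint angles (θ0=270°, θ1=0°, e=1)
t=2 extend(1) ⇒ joint angles (θ0=270°, θ1=0°, e=2)
t=3 extend(1) ⇒ joint angles (θ0=270°, θ1=0°, e=3)
all 512 alternatives checked — unique.

extend(1), extend(1), extend(1)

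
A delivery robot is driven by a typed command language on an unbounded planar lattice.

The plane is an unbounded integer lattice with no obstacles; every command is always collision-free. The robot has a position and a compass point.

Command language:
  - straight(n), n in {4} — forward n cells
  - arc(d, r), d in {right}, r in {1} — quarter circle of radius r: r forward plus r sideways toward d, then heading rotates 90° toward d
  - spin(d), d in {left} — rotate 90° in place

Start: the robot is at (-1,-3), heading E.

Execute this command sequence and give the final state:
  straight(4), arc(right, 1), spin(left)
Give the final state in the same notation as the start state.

start: at (-1,-3), heading E
step 1 (straight(4)): at (3,-3), heading E
step 2 (arc(right, 1)): at (4,-4), heading S
step 3 (spin(left)): at (4,-4), heading E

at (4,-4), heading E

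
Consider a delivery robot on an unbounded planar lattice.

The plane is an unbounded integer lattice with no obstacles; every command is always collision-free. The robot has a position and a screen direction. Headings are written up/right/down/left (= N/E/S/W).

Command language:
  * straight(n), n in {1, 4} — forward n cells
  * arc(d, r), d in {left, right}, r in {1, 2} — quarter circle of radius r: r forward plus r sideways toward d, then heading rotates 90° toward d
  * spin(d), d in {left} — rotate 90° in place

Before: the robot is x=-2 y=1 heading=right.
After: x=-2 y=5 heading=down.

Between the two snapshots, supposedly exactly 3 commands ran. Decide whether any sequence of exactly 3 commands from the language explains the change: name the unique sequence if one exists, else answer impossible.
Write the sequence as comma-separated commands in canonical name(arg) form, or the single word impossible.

arc(left, 2), arc(left, 2), spin(left)

key: running spin(left) before arc(left, 2) would end elsewhere — order is forced
t0: x=-2 y=1 heading=right
step 1 (arc(left, 2)): x=0 y=3 heading=up
step 2 (arc(left, 2)): x=-2 y=5 heading=left
step 3 (spin(left)): x=-2 y=5 heading=down
no rival 3-sequence matches.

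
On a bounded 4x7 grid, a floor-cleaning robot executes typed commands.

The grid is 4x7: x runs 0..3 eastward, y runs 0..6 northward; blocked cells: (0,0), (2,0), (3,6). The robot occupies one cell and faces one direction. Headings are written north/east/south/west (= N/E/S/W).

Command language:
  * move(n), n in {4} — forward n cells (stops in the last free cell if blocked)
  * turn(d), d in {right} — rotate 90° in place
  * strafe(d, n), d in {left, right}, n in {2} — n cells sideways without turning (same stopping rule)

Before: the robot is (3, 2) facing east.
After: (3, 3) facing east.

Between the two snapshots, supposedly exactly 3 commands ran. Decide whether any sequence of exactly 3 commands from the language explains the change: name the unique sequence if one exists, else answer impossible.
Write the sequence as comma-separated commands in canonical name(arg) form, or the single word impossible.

key: the second strafe(left, 2) is stopped early by the blocked cell at (3,6)
t0: (3, 2) facing east
[1] after strafe(left, 2): (3, 4) facing east
[2] after strafe(left, 2): (3, 5) facing east
[3] after strafe(right, 2): (3, 3) facing east
uniquely the one of 64 3-step routes that fits.

strafe(left, 2), strafe(left, 2), strafe(right, 2)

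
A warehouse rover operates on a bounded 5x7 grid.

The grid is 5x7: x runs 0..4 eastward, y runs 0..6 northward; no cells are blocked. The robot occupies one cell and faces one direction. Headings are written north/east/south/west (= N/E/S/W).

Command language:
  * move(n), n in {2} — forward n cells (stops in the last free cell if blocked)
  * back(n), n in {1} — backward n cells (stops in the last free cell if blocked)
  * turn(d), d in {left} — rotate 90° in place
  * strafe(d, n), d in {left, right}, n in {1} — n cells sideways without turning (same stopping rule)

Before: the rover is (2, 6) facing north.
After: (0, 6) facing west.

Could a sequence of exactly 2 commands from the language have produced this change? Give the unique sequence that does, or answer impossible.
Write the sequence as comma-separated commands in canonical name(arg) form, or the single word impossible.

key: order matters: swapping turn(left) and move(2) lands elsewhere
start: (2, 6) facing north
t=1 turn(left) ⇒ (2, 6) facing west
t=2 move(2) ⇒ (0, 6) facing west
uniquely the one of 25 2-step routes that fits.

turn(left), move(2)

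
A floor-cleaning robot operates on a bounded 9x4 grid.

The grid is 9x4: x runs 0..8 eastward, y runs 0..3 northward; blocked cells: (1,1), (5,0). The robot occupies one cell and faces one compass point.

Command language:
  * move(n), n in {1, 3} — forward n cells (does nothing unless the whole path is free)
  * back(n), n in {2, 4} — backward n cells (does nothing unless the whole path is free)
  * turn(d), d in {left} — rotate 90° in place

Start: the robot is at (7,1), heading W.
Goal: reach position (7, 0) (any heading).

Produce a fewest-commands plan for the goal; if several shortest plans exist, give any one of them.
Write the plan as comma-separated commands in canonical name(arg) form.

start: at (7,1), heading W
[1] after turn(left): at (7,1), heading S
[2] after move(1): at (7,0), heading S
no 1-step plan works, so 2 is optimal.

turn(left), move(1)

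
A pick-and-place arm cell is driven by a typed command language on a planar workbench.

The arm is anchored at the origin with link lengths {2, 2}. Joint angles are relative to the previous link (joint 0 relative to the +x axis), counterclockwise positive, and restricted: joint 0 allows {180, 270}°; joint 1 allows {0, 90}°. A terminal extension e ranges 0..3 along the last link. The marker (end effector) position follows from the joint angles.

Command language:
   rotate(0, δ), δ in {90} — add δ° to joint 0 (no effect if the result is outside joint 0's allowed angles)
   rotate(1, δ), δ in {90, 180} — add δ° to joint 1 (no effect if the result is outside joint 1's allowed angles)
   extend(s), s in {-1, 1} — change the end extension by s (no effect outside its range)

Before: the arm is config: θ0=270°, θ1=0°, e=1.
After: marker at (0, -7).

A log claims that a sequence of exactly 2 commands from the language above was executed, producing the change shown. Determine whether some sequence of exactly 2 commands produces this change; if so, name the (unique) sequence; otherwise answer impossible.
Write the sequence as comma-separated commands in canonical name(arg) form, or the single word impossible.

extend(1), extend(1)

begin: config: θ0=270°, θ1=0°, e=1
[1] after extend(1): config: θ0=270°, θ1=0°, e=2
[2] after extend(1): config: θ0=270°, θ1=0°, e=3
no rival 2-sequence matches.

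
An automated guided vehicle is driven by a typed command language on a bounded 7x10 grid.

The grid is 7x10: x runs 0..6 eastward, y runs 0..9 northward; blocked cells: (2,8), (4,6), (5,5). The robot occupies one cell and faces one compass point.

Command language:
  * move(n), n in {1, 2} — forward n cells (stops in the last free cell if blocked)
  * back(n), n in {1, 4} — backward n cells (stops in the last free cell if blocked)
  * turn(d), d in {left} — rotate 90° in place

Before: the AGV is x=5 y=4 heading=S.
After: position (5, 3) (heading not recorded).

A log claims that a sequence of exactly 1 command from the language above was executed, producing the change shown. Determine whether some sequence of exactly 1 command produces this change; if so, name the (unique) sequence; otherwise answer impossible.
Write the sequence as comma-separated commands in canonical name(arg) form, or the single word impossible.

move(1)

begin: x=5 y=4 heading=S
[1] after move(1): x=5 y=3 heading=S
no other 1-command option fits: unique.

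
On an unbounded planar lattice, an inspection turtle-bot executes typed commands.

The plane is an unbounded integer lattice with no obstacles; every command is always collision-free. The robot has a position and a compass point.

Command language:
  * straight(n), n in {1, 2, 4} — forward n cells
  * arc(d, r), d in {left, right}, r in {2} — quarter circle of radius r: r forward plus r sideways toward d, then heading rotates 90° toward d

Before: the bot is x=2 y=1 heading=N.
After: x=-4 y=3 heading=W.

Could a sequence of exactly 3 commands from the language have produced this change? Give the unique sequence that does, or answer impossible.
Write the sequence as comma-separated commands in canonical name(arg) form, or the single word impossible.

key: order matters: swapping arc(left, 2) and straight(2) lands elsewhere
start: x=2 y=1 heading=N
t=1 arc(left, 2) ⇒ x=0 y=3 heading=W
t=2 straight(2) ⇒ x=-2 y=3 heading=W
t=3 straight(2) ⇒ x=-4 y=3 heading=W
uniquely the one of 125 3-step routes that fits.

arc(left, 2), straight(2), straight(2)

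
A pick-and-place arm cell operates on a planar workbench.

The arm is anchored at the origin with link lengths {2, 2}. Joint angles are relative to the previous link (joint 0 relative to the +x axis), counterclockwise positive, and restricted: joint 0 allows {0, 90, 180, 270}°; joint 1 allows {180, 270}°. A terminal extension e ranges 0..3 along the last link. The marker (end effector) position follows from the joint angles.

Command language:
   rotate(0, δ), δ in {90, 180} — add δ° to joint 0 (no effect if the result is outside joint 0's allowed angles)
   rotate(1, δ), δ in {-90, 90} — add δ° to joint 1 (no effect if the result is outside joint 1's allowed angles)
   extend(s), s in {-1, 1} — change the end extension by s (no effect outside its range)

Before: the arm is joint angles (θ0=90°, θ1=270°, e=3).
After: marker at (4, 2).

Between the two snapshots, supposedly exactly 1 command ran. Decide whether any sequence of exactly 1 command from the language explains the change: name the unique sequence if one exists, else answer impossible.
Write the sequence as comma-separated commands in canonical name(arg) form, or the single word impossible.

initial: joint angles (θ0=90°, θ1=270°, e=3)
1. extend(-1) → joint angles (θ0=90°, θ1=270°, e=2)
no rival 1-sequence matches.

extend(-1)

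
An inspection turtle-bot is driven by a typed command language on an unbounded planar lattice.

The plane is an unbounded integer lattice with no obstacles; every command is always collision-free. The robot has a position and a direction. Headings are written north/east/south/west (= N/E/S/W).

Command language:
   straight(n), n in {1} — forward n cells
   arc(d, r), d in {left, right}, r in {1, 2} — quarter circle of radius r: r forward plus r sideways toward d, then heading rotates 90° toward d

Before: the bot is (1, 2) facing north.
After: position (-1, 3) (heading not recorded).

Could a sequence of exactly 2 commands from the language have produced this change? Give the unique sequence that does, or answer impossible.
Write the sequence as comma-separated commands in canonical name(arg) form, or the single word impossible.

key: order matters: swapping arc(left, 1) and straight(1) lands elsewhere
start: (1, 2) facing north
[1] after arc(left, 1): (0, 3) facing west
[2] after straight(1): (-1, 3) facing west
all 25 alternatives checked — unique.

arc(left, 1), straight(1)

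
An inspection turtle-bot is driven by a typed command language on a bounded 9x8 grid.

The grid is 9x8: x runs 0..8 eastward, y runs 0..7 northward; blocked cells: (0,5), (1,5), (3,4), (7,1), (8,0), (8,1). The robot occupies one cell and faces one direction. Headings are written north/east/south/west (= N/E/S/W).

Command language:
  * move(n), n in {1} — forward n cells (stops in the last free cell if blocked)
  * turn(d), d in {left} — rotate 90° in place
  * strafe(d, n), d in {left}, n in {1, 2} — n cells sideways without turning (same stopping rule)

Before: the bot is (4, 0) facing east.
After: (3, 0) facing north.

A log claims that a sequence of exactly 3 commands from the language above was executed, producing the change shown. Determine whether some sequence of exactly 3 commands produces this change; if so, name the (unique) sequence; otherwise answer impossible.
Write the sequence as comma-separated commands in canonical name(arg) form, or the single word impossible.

key: running strafe(left, 2) before move(1) would end elsewhere — order is forced
begin: (4, 0) facing east
t=1 move(1) ⇒ (5, 0) facing east
t=2 turn(left) ⇒ (5, 0) facing north
t=3 strafe(left, 2) ⇒ (3, 0) facing north
uniquely the one of 64 3-step routes that fits.

move(1), turn(left), strafe(left, 2)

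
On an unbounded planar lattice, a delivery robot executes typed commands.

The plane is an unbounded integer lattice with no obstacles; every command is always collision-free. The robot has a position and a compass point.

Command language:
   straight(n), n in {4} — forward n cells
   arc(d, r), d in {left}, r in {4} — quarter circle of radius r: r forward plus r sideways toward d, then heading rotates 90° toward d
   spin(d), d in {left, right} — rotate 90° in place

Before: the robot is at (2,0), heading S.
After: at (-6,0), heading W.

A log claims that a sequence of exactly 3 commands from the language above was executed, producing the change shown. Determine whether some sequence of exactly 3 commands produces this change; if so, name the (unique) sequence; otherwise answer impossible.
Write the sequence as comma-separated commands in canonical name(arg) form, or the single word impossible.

key: cell and facing (now W) both changed — the 3 commands mix motion and turning
begin: at (2,0), heading S
step 1 (spin(right)): at (2,0), heading W
step 2 (straight(4)): at (-2,0), heading W
step 3 (straight(4)): at (-6,0), heading W
no rival 3-sequence matches.

spin(right), straight(4), straight(4)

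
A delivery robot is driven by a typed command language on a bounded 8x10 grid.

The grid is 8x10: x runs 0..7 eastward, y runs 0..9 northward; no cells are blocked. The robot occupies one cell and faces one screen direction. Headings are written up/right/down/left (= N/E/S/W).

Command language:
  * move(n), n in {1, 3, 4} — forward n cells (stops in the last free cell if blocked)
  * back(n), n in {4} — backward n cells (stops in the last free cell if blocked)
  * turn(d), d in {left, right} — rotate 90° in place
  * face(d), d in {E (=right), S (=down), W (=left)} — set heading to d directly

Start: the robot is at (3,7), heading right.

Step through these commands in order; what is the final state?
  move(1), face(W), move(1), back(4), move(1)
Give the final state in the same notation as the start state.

at (6,7), heading left

t0: at (3,7), heading right
[1] after move(1): at (4,7), heading right
[2] after face(W): at (4,7), heading left
[3] after move(1): at (3,7), heading left
[4] after back(4): at (7,7), heading left
[5] after move(1): at (6,7), heading left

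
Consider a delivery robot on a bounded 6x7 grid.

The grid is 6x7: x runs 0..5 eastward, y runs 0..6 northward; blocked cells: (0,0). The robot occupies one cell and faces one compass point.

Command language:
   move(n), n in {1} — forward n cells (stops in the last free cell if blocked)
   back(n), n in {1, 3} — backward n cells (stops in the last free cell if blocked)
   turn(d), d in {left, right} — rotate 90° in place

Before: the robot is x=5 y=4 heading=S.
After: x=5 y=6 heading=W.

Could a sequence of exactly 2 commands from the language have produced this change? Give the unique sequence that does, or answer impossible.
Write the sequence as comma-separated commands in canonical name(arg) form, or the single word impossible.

back(3), turn(right)

key: back(3) runs into the grid edge before its full distance
from: x=5 y=4 heading=S
[1] after back(3): x=5 y=6 heading=S
[2] after turn(right): x=5 y=6 heading=W
uniquely the one of 25 2-step routes that fits.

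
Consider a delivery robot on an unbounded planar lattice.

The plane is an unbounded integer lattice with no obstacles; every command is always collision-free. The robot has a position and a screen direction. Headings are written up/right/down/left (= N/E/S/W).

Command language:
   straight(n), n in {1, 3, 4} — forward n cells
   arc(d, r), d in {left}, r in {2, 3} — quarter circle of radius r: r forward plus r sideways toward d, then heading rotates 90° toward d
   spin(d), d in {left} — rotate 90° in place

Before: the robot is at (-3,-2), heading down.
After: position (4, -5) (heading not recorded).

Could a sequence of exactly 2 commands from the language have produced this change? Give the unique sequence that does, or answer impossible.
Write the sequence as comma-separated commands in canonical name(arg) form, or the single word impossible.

key: running straight(4) before arc(left, 3) would end elsewhere — order is forced
begin: at (-3,-2), heading down
t=1 arc(left, 3) ⇒ at (0,-5), heading right
t=2 straight(4) ⇒ at (4,-5), heading right
no other 2-command option fits: unique.

arc(left, 3), straight(4)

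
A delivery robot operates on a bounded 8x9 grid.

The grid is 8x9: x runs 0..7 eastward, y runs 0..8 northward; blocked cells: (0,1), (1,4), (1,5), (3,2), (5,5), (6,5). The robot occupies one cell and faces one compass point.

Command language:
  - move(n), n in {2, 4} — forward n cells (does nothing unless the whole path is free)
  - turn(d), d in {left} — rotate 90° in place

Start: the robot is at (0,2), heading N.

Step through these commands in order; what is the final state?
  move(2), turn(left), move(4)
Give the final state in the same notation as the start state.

t0: at (0,2), heading N
step 1 (move(2)): at (0,4), heading N
step 2 (turn(left)): at (0,4), heading W
step 3 (move(4)): at (0,4), heading W

at (0,4), heading W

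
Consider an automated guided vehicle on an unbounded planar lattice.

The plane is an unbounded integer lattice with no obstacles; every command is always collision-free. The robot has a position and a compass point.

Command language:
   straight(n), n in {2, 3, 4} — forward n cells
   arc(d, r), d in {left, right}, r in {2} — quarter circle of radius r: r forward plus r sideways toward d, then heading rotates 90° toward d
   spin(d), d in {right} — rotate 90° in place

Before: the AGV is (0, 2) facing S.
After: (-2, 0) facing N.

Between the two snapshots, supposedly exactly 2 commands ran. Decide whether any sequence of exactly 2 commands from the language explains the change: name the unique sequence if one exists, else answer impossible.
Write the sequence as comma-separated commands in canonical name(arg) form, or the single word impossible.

arc(right, 2), spin(right)

key: running spin(right) before arc(right, 2) would end elsewhere — order is forced
begin: (0, 2) facing S
[1] after arc(right, 2): (-2, 0) facing W
[2] after spin(right): (-2, 0) facing N
no other 2-command option fits: unique.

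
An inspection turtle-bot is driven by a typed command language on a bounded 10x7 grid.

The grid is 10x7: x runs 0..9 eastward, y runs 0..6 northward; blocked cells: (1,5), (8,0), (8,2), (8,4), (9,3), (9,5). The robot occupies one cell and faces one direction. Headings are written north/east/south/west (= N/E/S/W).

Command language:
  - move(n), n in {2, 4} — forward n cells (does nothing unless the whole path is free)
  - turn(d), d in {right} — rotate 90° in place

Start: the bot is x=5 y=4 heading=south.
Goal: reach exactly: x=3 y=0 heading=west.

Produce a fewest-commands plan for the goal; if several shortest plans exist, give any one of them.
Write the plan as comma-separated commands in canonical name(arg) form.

begin: x=5 y=4 heading=south
t=1 move(4) ⇒ x=5 y=0 heading=south
t=2 turn(right) ⇒ x=5 y=0 heading=west
t=3 move(2) ⇒ x=3 y=0 heading=west
nothing shorter than 3 reaches the goal.

move(4), turn(right), move(2)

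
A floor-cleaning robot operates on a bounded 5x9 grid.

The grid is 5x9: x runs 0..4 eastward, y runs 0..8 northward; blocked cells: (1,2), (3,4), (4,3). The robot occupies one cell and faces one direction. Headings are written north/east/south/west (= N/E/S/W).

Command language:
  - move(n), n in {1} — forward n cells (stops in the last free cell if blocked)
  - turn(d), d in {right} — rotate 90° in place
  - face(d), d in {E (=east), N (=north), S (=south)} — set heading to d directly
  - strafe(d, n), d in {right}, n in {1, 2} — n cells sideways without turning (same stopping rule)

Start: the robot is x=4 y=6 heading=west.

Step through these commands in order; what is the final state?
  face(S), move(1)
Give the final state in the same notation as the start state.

from: x=4 y=6 heading=west
step 1 (face(S)): x=4 y=6 heading=south
step 2 (move(1)): x=4 y=5 heading=south

x=4 y=5 heading=south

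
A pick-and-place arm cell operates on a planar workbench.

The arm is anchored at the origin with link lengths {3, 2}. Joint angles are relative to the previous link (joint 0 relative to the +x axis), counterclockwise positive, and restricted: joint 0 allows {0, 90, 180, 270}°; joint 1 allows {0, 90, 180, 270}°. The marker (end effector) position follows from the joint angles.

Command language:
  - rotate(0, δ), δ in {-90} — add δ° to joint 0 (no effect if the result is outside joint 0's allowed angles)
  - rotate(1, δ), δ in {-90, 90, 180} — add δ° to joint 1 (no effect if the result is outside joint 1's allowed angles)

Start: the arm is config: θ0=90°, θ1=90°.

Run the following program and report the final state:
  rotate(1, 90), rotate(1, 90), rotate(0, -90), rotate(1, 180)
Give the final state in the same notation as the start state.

config: θ0=0°, θ1=90°

from: config: θ0=90°, θ1=90°
t=1 rotate(1, 90) ⇒ config: θ0=90°, θ1=180°
t=2 rotate(1, 90) ⇒ config: θ0=90°, θ1=270°
t=3 rotate(0, -90) ⇒ config: θ0=0°, θ1=270°
t=4 rotate(1, 180) ⇒ config: θ0=0°, θ1=90°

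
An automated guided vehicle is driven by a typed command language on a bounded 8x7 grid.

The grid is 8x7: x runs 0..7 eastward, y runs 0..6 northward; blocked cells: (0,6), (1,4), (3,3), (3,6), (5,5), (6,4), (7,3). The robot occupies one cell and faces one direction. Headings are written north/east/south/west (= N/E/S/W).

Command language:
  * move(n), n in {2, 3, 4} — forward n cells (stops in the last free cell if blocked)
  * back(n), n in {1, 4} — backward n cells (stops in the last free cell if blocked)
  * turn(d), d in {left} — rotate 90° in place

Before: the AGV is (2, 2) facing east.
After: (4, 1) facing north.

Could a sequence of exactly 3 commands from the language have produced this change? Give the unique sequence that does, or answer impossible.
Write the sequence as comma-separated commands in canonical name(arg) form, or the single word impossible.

key: position moved to (4,1) AND the heading swung to N — translation plus rotation needed
start: (2, 2) facing east
1. move(2) → (4, 2) facing east
2. turn(left) → (4, 2) facing north
3. back(1) → (4, 1) facing north
no other 3-command option fits: unique.

move(2), turn(left), back(1)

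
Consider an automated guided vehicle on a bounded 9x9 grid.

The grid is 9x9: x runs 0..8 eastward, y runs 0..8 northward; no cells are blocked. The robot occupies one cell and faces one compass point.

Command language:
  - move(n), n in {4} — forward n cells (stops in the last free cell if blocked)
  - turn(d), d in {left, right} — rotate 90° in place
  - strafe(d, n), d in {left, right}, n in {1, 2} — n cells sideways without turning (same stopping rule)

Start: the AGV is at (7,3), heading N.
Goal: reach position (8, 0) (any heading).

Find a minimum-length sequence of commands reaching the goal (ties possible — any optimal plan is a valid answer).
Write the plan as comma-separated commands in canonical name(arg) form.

turn(left), turn(left), strafe(left, 2), move(4)

start: at (7,3), heading N
1. turn(left) → at (7,3), heading W
2. turn(left) → at (7,3), heading S
3. strafe(left, 2) → at (8,3), heading S
4. move(4) → at (8,0), heading S
minimal: 4 command(s), checked below 4.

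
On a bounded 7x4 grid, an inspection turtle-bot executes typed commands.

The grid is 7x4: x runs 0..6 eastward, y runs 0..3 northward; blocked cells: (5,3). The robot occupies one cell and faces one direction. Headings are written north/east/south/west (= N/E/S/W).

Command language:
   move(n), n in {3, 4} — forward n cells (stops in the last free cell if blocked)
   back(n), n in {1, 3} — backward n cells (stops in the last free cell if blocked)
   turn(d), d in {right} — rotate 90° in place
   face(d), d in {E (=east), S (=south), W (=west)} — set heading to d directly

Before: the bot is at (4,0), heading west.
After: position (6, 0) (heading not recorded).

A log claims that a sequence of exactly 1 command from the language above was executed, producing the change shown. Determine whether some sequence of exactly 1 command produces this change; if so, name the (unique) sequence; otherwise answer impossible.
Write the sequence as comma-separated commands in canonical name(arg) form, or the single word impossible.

back(3)

key: back(3) runs into the grid edge before its full distance
from: at (4,0), heading west
t=1 back(3) ⇒ at (6,0), heading west
uniquely the one of 8 1-step routes that fits.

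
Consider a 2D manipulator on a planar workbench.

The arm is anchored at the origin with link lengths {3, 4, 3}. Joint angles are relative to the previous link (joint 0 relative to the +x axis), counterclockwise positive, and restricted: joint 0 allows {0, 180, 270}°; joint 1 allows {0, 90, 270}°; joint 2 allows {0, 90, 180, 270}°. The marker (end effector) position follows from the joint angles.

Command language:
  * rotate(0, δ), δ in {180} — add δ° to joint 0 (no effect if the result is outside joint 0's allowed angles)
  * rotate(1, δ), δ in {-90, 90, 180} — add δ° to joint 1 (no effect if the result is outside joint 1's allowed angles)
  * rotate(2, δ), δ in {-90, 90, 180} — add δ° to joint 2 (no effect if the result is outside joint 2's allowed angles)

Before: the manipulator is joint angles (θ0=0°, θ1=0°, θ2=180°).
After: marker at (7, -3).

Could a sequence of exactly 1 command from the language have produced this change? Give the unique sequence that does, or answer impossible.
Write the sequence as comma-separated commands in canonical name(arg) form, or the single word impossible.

rotate(2, 90)

initial: joint angles (θ0=0°, θ1=0°, θ2=180°)
t=1 rotate(2, 90) ⇒ joint angles (θ0=0°, θ1=0°, θ2=270°)
no rival 1-sequence matches.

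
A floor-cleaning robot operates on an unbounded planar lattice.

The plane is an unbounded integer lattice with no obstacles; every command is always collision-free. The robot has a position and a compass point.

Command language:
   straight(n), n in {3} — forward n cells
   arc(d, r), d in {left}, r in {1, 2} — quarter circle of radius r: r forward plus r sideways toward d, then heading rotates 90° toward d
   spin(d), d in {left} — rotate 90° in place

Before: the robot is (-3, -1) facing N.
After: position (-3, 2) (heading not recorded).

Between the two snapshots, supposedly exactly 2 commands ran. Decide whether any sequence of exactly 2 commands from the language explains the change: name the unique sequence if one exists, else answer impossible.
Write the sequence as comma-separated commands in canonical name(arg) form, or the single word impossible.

key: order matters: swapping straight(3) and spin(left) lands elsewhere
initial: (-3, -1) facing N
step 1 (straight(3)): (-3, 2) facing N
step 2 (spin(left)): (-3, 2) facing W
no other 2-command option fits: unique.

straight(3), spin(left)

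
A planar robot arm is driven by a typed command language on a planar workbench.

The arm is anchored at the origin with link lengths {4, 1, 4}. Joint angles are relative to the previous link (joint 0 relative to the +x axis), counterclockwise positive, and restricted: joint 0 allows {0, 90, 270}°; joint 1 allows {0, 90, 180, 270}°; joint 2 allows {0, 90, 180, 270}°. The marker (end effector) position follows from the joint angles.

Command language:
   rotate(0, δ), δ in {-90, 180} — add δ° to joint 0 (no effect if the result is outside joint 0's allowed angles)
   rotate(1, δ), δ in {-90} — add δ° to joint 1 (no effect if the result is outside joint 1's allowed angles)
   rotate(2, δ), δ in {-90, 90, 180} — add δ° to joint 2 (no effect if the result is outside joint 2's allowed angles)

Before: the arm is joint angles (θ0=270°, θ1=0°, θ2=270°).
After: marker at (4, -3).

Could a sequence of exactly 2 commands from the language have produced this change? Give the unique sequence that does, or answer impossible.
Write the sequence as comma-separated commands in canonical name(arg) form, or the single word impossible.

rotate(1, -90), rotate(1, -90)

start: joint angles (θ0=270°, θ1=0°, θ2=270°)
1. rotate(1, -90) → joint angles (θ0=270°, θ1=270°, θ2=270°)
2. rotate(1, -90) → joint angles (θ0=270°, θ1=180°, θ2=270°)
all 36 alternatives checked — unique.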